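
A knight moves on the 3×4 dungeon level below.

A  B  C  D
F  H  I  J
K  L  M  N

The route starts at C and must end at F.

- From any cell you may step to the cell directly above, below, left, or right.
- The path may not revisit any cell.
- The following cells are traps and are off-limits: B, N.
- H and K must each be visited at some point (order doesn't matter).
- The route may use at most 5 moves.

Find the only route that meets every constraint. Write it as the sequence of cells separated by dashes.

Any route must reach H and K and still end at F within 5 moves, so the order of the required stops is forced.
Route from C: down 1 to I, left 1 to H, down 1 to L, left 1 to K, up 1 to F — 5 moves in all.
Check: all required cells visited; 5 ≤ 5 moves.

C - I - H - L - K - F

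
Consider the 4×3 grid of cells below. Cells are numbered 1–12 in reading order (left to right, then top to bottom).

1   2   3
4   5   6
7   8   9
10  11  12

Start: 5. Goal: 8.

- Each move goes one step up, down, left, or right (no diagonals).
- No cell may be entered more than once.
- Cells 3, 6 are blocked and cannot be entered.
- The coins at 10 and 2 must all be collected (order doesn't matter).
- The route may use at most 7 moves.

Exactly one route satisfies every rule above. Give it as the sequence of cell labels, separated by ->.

5 -> 2 -> 1 -> 4 -> 7 -> 10 -> 11 -> 8

The 7-move cap with required stops at 10, 2 leaves no slack for detours.
Route from 5: up 1 to 2, left 1 to 1, down 3 to 10, right 1 to 11, up 1 to 8 — 7 moves in all.
Check: all required cells visited; 7 ≤ 7 moves.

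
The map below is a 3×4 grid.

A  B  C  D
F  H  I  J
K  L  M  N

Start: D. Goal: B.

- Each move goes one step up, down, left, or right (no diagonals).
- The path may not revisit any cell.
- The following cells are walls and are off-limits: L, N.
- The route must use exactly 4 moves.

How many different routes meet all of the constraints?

Need simple routes of exactly 4 moves from D to B (Manhattan distance 2, so 1 moves are spent on a detour and 1 undoing it).
Enumerating: D J I C B | D J I H B | D C I H B.
That gives 3 routes.

3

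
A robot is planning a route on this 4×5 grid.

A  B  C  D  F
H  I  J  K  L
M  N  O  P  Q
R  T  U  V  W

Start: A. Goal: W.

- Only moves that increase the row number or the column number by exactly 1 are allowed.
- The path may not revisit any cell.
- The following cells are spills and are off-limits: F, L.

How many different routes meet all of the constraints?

30

A right/down-only route from A to W makes exactly 3 down-moves and 4 right-moves in some order.
With no other constraints that would be C(7,3) = 35 routes.
Subtract routes through each blocked cell (inclusion–exclusion for overlaps): − through F: 1 − through L: 5 + through F&L: 1 → 30.
That gives 30 routes.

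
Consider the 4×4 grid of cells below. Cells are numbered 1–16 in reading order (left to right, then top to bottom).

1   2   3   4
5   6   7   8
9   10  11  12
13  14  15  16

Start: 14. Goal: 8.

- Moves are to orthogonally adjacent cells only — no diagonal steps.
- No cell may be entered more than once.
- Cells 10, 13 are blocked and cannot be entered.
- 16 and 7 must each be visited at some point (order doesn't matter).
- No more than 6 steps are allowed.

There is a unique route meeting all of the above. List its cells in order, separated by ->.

The 6-move cap with required stops at 16, 7 leaves no slack for detours.
Route from 14: right 2 to 16, up 1 to 12, left 1 to 11, up 1 to 7, right 1 to 8 — 6 moves in all.
Check: all required cells visited; 6 ≤ 6 moves.

14 -> 15 -> 16 -> 12 -> 11 -> 7 -> 8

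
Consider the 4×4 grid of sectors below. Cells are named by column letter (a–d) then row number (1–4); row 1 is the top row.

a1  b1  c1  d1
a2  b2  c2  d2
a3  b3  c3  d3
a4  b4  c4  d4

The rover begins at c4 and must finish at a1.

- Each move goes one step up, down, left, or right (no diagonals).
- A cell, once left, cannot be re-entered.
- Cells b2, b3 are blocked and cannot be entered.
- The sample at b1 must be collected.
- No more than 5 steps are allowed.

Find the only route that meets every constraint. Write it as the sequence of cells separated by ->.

The 5-move cap with required stops at b1 leaves no slack for detours.
Route from c4: up 3 to c1, left 2 to a1 — 5 moves in all.
Check: all required cells visited; 5 ≤ 5 moves.

c4 -> c3 -> c2 -> c1 -> b1 -> a1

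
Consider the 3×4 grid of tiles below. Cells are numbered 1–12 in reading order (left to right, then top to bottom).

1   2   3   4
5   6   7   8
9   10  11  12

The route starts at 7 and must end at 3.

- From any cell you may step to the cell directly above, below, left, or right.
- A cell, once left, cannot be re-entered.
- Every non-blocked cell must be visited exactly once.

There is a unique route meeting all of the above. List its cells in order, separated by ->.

Need to visit all 12 open cells exactly once, starting at 7 and ending at 3.
Cell 4 has only two open neighbours (8 and 3), so the path must pass straight through it: one of those is the cell it's entered from and the other is where it exits.
Route from 7: left to 6, up to 2, left to 1, 2× down (reaching 9), 3× right (reaching 12), 2× up (reaching 4), left to 3 — 11 moves in all.
Check: all 12 open cells covered.

7 -> 6 -> 2 -> 1 -> 5 -> 9 -> 10 -> 11 -> 12 -> 8 -> 4 -> 3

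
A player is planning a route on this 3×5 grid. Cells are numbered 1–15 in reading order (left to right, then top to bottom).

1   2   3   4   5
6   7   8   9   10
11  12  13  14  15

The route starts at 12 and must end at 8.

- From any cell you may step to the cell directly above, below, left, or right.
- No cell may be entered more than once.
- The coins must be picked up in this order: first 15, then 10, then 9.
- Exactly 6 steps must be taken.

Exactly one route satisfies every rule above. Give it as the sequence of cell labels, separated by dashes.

12 - 13 - 14 - 15 - 10 - 9 - 8

The waypoints must appear in the order 15, 10, 9, with no cell reused.
Route from 12: 3× right (reaching 15), up to 10, 2× left (reaching 8) — 6 moves in all.
Check: order respected (15 at step 3, 10 at step 4, 9 at step 5); 6 moves as required.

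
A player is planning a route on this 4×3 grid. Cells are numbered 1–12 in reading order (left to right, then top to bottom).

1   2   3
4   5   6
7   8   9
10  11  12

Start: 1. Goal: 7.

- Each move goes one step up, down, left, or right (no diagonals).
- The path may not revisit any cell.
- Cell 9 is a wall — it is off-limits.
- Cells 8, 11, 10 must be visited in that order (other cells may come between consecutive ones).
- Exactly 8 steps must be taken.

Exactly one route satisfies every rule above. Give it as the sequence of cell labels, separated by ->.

1 -> 2 -> 3 -> 6 -> 5 -> 8 -> 11 -> 10 -> 7

The waypoints must appear in the order 8, 11, 10, with no cell reused.
Route from 1: 2× right (reaching 3), down to 6, left to 5, 2× down (reaching 11), left to 10, up to 7 — 8 moves in all.
Check: order respected (8 at step 5, 11 at step 6, 10 at step 7); 8 moves as required.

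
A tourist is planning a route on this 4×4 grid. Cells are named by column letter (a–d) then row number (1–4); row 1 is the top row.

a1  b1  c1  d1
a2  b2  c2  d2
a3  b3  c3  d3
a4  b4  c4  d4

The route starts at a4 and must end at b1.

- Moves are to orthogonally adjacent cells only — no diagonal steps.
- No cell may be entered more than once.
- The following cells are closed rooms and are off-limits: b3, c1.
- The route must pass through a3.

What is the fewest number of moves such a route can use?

4

Any route passes through a3 somewhere between a4 and b1. Summing Manhattan distances along the two legs (a4 → a3 → b1) gives a lower bound of 1 + 3 = 4 moves.
A route of 4 moves achieves this: a4 → a3 → a2 → a1 → b1.
Since 4 matches the lower bound, it is optimal.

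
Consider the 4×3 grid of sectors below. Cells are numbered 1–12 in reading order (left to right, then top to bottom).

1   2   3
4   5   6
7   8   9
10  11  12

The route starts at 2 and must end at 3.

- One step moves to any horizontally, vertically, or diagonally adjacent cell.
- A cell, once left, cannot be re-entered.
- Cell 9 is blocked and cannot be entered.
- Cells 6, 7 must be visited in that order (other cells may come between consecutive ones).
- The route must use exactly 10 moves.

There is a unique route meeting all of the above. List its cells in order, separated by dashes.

2 - 6 - 8 - 12 - 11 - 10 - 7 - 4 - 1 - 5 - 3

The waypoints must appear in the order 6, 7, with no cell reused.
Route from 2: down-right to 6, down-left to 8, down-right to 12, 2× left (reaching 10), 3× up (reaching 1), down-right to 5, up-right to 3 — 10 moves in all.
Check: order respected (6 at step 1, 7 at step 6); 10 moves as required.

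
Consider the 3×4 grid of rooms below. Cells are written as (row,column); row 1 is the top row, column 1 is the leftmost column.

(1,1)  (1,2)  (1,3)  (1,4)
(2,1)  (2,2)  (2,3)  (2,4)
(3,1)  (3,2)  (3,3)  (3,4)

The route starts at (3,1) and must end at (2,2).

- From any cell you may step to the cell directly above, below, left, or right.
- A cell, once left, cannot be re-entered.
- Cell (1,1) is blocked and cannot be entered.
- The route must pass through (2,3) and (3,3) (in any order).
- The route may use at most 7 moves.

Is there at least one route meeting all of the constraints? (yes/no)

One route that works: (3,1) → (3,2) → (3,3) → (2,3) → (2,2).

yes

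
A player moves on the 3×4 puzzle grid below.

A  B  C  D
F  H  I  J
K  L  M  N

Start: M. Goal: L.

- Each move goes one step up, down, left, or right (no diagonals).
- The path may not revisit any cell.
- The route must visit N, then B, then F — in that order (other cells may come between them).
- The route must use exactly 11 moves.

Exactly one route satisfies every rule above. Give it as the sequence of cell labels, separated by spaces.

The waypoints must appear in the order N, B, F, with no cell reused.
Route from M: right 1 to N, up 2 to D, left 1 to C, down 1 to I, left 1 to H, up 1 to B, left 1 to A, down 2 to K, right 1 to L — 11 moves in all.
Check: order respected (N at step 1, B at step 7, F at step 9); 11 moves as required.

M N J D C I H B A F K L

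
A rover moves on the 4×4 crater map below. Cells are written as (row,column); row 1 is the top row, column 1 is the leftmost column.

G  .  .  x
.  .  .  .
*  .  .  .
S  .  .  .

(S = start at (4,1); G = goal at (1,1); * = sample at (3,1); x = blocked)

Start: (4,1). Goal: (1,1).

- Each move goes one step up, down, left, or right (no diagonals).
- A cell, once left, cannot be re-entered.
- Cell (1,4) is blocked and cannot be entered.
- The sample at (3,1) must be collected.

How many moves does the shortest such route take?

3

Any route passes through (3,1) somewhere between (4,1) and (1,1). Summing Manhattan distances along the two legs ((4,1) → (3,1) → (1,1)) gives a lower bound of 1 + 2 = 3 moves.
A route of 3 moves achieves this: (4,1) → (3,1) → (2,1) → (1,1).
Since 3 matches the lower bound, it is optimal.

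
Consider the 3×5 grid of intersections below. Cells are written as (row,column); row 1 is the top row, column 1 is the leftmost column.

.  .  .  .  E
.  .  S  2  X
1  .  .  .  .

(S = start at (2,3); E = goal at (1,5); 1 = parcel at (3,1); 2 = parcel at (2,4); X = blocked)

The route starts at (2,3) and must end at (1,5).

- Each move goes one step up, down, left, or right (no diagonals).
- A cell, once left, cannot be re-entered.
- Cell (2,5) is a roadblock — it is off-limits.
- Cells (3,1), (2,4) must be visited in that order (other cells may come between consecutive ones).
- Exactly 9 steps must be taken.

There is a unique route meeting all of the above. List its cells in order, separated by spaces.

The waypoints must appear in the order (3,1), (2,4), with no cell reused.
Route from (2,3): 2× left (reaching (2,1)), down to (3,1), 3× right (reaching (3,4)), 2× up (reaching (1,4)), right to (1,5) — 9 moves in all.
Check: order respected (1 at step 3, 2 at step 7); 9 moves as required.

(2,3) (2,2) (2,1) (3,1) (3,2) (3,3) (3,4) (2,4) (1,4) (1,5)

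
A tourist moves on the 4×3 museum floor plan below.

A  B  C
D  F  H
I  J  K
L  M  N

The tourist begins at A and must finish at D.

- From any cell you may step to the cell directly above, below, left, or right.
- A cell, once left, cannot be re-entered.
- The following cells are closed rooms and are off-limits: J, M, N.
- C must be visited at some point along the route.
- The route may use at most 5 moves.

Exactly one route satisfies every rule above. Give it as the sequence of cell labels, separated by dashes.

The budget equals the shortest possible length, so every move has to be on a shortest route through the required cells.
Route from A: right 2 to C, down 1 to H, left 2 to D — 5 moves in all.
Check: all required cells visited; 5 ≤ 5 moves.

A - B - C - H - F - D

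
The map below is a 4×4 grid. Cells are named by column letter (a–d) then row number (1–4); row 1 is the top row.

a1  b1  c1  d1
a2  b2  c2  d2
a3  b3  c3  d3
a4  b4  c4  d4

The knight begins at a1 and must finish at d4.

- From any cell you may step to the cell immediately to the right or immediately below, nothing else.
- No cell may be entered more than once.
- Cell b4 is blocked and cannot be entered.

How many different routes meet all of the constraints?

A right/down-only route from a1 to d4 makes exactly 3 down-moves and 3 right-moves in some order.
With no other constraints that would be C(6,3) = 20 routes.
Subtract routes through each blocked cell (inclusion–exclusion for overlaps): − through b4: 4 → 16.
That gives 16 routes.

16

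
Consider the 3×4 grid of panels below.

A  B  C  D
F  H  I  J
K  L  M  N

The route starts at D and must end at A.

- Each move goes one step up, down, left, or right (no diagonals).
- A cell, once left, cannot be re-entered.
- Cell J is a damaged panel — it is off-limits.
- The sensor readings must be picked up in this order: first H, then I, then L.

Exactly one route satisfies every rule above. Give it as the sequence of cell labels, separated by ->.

The waypoints must appear in the order H, I, L, with no cell reused.
Route from D: left 2 to B, down 1 to H, right 1 to I, down 1 to M, left 2 to K, up 2 to A — 9 moves in all.
Check: order respected (H at step 3, I at step 4, L at step 6).

D -> C -> B -> H -> I -> M -> L -> K -> F -> A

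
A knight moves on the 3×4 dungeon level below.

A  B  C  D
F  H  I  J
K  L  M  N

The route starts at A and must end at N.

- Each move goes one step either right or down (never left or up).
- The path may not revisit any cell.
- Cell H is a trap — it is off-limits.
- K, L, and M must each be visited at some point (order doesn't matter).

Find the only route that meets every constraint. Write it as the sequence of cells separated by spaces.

Moves only go right or down, so the column and row indices never decrease.
Route from A: down 2 to K, right 3 to N — 5 moves in all.
Check: all required cells visited.

A F K L M N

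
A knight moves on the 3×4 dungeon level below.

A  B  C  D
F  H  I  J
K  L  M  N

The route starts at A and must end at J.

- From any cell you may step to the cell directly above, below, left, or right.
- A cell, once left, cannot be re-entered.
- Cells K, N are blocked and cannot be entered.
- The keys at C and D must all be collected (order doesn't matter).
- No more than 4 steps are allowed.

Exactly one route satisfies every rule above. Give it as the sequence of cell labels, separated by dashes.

A - B - C - D - J

The budget equals the shortest possible length, so every move has to be on a shortest route through the required cells.
Route from A: 3× right (reaching D), down to J — 4 moves in all.
Check: all required cells visited; 4 ≤ 4 moves.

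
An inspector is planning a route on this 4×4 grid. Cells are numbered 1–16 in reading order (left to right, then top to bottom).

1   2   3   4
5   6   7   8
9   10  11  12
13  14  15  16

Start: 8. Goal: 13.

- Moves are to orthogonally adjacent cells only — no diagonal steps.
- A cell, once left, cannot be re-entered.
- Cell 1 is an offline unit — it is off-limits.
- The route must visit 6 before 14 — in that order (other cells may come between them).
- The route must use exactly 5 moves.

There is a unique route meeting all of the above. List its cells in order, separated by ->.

The waypoints must appear in the order 6, 14, with no cell reused.
Route from 8: 2× left (reaching 6), 2× down (reaching 14), left to 13 — 5 moves in all.
Check: order respected (6 at step 2, 14 at step 4); 5 moves as required.

8 -> 7 -> 6 -> 10 -> 14 -> 13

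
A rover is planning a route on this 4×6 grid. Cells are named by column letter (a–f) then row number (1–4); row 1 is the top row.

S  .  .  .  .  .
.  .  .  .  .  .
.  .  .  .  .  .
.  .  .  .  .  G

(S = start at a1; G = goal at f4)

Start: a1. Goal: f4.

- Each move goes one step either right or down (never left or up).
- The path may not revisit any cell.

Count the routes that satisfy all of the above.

A right/down-only route from a1 to f4 makes exactly 3 down-moves and 5 right-moves in some order.
With no other constraints that would be C(8,3) = 56 routes.
That gives 56 routes.

56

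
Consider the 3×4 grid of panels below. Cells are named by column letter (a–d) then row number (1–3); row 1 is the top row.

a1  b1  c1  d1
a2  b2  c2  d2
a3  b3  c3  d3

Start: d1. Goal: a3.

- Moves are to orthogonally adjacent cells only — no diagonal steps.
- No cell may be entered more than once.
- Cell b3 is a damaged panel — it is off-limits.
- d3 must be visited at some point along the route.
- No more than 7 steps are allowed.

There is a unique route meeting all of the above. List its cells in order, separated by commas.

d1, d2, d3, c3, c2, b2, a2, a3

Any route must reach d3 and still end at a3 within 7 moves, so the order of the required stops is forced.
Route from d1: down 2 to d3, left 1 to c3, up 1 to c2, left 2 to a2, down 1 to a3 — 7 moves in all.
Check: all required cells visited; 7 ≤ 7 moves.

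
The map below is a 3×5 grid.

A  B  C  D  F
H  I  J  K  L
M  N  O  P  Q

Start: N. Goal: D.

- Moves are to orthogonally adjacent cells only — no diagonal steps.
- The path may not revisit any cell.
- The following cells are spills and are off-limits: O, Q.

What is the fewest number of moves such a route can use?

4

The Manhattan distance from N to D is |3−1| + |2−4| = 4, so at least 4 moves are needed.
A route of 4 moves achieves this: N → I → B → C → D.
Since 4 matches the lower bound, it is optimal.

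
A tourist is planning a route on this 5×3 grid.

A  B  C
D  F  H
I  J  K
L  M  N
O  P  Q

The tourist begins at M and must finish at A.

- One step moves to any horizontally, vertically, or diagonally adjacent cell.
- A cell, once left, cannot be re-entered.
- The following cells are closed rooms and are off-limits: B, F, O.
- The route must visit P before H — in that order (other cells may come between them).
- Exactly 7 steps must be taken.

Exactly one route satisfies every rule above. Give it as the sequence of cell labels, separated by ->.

The waypoints must appear in the order P, H, with no cell reused.
Route from M: down to P, up-right to N, 2× up (reaching H), down-left to J, up-left to D, up to A — 7 moves in all.
Check: order respected (P at step 1, H at step 4); 7 moves as required.

M -> P -> N -> K -> H -> J -> D -> A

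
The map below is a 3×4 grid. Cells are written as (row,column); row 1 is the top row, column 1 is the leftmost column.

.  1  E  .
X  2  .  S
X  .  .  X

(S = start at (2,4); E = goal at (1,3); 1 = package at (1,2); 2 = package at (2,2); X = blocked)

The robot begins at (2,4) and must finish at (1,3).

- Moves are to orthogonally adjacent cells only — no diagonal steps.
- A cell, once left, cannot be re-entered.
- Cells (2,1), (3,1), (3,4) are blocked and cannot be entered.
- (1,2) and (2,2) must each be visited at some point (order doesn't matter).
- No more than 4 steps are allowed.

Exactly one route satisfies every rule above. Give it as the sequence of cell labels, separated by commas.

Any route must reach (1,2) and (2,2) and still end at (1,3) within 4 moves, so the order of the required stops is forced.
Route from (2,4): left 2 to (2,2), up 1 to (1,2), right 1 to (1,3) — 4 moves in all.
Check: all required cells visited; 4 ≤ 4 moves.

(2,4), (2,3), (2,2), (1,2), (1,3)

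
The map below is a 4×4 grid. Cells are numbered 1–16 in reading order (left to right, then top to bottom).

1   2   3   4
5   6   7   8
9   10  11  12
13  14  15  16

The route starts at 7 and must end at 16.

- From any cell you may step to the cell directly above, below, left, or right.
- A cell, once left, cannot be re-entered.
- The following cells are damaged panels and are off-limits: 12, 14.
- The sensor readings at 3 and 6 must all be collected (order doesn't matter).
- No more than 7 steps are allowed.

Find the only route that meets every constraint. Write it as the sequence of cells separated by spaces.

7 3 2 6 10 11 15 16

Any route must reach 3 and 6 and still end at 16 within 7 moves, so the order of the required stops is forced.
Route from 7: up 1 to 3, left 1 to 2, down 2 to 10, right 1 to 11, down 1 to 15, right 1 to 16 — 7 moves in all.
Check: all required cells visited; 7 ≤ 7 moves.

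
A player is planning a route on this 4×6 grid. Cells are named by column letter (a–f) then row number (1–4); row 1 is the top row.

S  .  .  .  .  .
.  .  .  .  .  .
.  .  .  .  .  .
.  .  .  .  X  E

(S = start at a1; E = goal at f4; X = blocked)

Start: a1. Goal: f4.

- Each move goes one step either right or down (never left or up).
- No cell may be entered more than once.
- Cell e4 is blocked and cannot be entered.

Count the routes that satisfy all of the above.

A right/down-only route from a1 to f4 makes exactly 3 down-moves and 5 right-moves in some order.
With no other constraints that would be C(8,3) = 56 routes.
Subtract routes through each blocked cell (inclusion–exclusion for overlaps): − through e4: 35 → 21.
That gives 21 routes.

21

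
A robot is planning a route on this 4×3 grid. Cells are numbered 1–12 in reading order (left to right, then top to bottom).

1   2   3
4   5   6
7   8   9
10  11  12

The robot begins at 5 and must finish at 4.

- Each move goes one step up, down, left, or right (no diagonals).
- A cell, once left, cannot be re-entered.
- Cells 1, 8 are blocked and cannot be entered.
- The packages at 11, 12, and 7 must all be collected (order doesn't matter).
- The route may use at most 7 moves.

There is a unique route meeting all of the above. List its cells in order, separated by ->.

5 -> 6 -> 9 -> 12 -> 11 -> 10 -> 7 -> 4

The budget equals the shortest possible length, so every move has to be on a shortest route through the required cells.
Route from 5: right 1 to 6, down 2 to 12, left 2 to 10, up 2 to 4 — 7 moves in all.
Check: all required cells visited; 7 ≤ 7 moves.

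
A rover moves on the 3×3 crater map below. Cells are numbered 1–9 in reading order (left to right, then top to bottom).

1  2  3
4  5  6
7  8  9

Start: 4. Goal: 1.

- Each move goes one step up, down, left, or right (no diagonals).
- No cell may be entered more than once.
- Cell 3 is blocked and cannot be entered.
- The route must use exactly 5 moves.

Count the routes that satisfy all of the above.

1

Need simple routes of exactly 5 moves from 4 to 1 (Manhattan distance 1, so 2 moves are spent on a detour and 2 undoing it).
Enumerating: 4 7 8 5 2 1.
That gives 1 route.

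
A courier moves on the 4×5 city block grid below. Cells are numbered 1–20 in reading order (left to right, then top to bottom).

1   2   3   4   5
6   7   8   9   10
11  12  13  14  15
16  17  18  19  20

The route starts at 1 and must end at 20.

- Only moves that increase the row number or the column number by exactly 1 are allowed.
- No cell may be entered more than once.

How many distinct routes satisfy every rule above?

35

A right/down-only route from 1 to 20 makes exactly 3 down-moves and 4 right-moves in some order.
With no other constraints that would be C(7,3) = 35 routes.
That gives 35 routes.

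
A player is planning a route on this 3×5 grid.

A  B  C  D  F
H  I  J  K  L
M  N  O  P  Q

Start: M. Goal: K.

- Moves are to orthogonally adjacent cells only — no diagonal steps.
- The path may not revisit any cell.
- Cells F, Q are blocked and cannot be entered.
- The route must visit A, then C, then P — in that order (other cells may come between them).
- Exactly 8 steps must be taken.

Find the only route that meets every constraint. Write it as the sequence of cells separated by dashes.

The waypoints must appear in the order A, C, P, with no cell reused.
Route from M: 2× up (reaching A), 2× right (reaching C), 2× down (reaching O), right to P, up to K — 8 moves in all.
Check: order respected (A at step 2, C at step 4, P at step 7); 8 moves as required.

M - H - A - B - C - J - O - P - K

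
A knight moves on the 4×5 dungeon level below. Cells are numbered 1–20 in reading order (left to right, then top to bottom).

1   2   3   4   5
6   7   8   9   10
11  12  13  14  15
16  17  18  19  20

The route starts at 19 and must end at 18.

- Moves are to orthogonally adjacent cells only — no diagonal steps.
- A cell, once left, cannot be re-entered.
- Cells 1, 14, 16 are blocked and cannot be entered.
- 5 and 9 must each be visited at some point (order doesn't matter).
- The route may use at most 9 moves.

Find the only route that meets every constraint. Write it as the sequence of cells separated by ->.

19 -> 20 -> 15 -> 10 -> 5 -> 4 -> 9 -> 8 -> 13 -> 18

Any route must reach 5 and 9 and still end at 18 within 9 moves, so the order of the required stops is forced.
Route from 19: right 1 to 20, up 3 to 5, left 1 to 4, down 1 to 9, left 1 to 8, down 2 to 18 — 9 moves in all.
Check: all required cells visited; 9 ≤ 9 moves.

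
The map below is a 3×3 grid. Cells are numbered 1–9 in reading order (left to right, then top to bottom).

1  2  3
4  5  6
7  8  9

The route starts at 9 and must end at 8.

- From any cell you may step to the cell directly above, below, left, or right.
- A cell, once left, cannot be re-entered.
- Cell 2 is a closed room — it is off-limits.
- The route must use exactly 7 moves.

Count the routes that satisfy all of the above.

0

Need simple routes of exactly 7 moves from 9 to 8 (Manhattan distance 1, so 3 moves are spent on a detour and 3 undoing it).
No route satisfies every constraint, so the count is 0.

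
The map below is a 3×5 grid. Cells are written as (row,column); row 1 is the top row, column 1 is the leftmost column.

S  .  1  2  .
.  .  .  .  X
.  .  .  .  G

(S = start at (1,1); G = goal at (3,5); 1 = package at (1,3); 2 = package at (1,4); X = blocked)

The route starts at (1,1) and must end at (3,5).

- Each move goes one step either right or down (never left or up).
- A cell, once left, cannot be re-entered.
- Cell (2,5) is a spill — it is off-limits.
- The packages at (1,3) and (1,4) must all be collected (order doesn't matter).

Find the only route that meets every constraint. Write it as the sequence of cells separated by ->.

(1,1) -> (1,2) -> (1,3) -> (1,4) -> (2,4) -> (3,4) -> (3,5)

Moves only go right or down, so the column and row indices never decrease.
Route from (1,1): right 3 to (1,4), down 2 to (3,4), right 1 to (3,5) — 6 moves in all.
Check: all required cells visited.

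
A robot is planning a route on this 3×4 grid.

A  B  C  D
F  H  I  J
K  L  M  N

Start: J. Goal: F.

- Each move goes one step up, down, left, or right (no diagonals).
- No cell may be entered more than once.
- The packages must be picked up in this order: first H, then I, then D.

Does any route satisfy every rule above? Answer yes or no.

Ignoring the required order, 6 revisit-free routes from J to F pass through all of H, I, and D; the waypoint orders that occur are D → I → H (5); D → H → I (1) — never H → I → D.

no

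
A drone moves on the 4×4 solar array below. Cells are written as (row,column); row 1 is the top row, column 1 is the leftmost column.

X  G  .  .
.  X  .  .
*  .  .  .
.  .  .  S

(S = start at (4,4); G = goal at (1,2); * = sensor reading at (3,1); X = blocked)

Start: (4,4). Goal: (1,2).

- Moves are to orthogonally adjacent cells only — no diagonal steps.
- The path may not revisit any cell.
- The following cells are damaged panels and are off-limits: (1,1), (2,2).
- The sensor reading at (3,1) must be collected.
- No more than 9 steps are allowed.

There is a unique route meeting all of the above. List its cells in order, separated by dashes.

(4,4) - (4,3) - (4,2) - (4,1) - (3,1) - (3,2) - (3,3) - (2,3) - (1,3) - (1,2)

The budget equals the shortest possible length, so every move has to be on a shortest route through the required cells.
Route from (4,4): 3× left (reaching (4,1)), up to (3,1), 2× right (reaching (3,3)), 2× up (reaching (1,3)), left to (1,2) — 9 moves in all.
Check: all required cells visited; 9 ≤ 9 moves.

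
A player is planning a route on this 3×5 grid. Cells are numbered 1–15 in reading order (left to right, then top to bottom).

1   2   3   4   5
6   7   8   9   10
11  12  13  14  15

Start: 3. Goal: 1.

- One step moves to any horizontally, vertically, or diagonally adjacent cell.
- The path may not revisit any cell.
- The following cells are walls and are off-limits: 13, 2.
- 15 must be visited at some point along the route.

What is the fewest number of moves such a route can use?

Any route passes through 15 somewhere between 3 and 1. Summing Chebyshev distances along the two legs (3 → 15 → 1) gives a lower bound of 2 + 4 = 6 moves.
A route of 6 moves achieves this: 3 → 9 → 15 → 14 → 8 → 7 → 1.
Since 6 matches the lower bound, it is optimal.

6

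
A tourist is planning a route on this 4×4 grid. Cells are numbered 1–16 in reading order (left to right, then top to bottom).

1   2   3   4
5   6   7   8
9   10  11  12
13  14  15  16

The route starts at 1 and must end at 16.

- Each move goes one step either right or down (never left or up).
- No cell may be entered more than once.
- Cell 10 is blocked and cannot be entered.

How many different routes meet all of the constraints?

11

A right/down-only route from 1 to 16 makes exactly 3 down-moves and 3 right-moves in some order.
With no other constraints that would be C(6,3) = 20 routes.
Subtract routes through each blocked cell (inclusion–exclusion for overlaps): − through 10: 9 → 11.
That gives 11 routes.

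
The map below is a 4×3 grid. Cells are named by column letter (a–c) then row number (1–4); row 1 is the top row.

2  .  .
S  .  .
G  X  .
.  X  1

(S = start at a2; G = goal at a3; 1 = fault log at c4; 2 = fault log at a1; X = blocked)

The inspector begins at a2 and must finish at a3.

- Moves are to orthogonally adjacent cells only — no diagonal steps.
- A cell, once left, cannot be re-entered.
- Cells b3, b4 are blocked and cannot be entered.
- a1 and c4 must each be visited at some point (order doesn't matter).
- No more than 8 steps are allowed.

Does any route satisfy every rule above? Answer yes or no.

c4 must be visited but has only one open neighbour (c3), and it is neither the start nor the goal — the route would have to enter and leave through c3, re-entering it.

no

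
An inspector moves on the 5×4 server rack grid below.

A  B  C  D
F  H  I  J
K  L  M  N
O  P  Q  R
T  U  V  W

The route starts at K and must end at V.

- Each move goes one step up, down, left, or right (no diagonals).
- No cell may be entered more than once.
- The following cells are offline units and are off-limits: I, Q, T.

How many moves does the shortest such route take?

4

The Manhattan distance from K to V is |3−5| + |1−3| = 4, so at least 4 moves are needed.
A route of 4 moves achieves this: K → O → P → U → V.
Since 4 matches the lower bound, it is optimal.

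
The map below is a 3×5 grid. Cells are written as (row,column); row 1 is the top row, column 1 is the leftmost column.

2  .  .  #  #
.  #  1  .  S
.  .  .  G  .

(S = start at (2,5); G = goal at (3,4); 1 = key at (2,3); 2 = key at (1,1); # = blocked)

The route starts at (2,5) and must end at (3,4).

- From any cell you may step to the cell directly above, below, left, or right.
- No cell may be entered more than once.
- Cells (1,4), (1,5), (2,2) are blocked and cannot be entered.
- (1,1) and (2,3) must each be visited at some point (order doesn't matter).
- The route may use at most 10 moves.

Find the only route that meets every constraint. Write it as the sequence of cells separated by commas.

(2,5), (2,4), (2,3), (1,3), (1,2), (1,1), (2,1), (3,1), (3,2), (3,3), (3,4)

The budget equals the shortest possible length, so every move has to be on a shortest route through the required cells.
Route from (2,5): left 2 to (2,3), up 1 to (1,3), left 2 to (1,1), down 2 to (3,1), right 3 to (3,4) — 10 moves in all.
Check: all required cells visited; 10 ≤ 10 moves.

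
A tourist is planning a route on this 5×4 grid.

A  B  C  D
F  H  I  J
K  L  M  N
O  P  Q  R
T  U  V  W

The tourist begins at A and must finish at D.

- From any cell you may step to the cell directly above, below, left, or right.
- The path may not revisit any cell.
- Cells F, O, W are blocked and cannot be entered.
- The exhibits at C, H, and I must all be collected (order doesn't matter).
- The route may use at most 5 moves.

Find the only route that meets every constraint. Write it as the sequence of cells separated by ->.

A -> B -> H -> I -> C -> D

The 5-move cap with required stops at C, H, I leaves no slack for detours.
Route from A: right 1 to B, down 1 to H, right 1 to I, up 1 to C, right 1 to D — 5 moves in all.
Check: all required cells visited; 5 ≤ 5 moves.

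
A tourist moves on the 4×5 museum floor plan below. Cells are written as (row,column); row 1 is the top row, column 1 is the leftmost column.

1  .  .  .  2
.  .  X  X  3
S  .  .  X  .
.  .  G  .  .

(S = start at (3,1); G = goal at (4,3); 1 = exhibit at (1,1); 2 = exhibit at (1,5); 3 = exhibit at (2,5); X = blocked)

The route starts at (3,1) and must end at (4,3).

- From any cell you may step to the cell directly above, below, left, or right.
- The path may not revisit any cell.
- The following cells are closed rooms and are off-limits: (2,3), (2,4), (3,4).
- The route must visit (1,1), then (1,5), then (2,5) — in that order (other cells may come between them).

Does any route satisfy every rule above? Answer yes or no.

yes

One route that works: (3,1) → (2,1) → (1,1) → (1,2) → (1,3) → (1,4) → (1,5) → (2,5) → (3,5) → (4,5) → (4,4) → (4,3).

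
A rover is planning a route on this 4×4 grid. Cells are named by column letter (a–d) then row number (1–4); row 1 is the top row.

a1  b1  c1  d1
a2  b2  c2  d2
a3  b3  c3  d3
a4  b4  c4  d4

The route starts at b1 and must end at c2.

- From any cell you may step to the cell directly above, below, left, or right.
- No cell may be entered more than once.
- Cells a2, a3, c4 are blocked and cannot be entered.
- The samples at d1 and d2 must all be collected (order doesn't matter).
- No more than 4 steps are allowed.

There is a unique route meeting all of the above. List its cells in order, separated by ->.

The budget equals the shortest possible length, so every move has to be on a shortest route through the required cells.
Route from b1: right 2 to d1, down 1 to d2, left 1 to c2 — 4 moves in all.
Check: all required cells visited; 4 ≤ 4 moves.

b1 -> c1 -> d1 -> d2 -> c2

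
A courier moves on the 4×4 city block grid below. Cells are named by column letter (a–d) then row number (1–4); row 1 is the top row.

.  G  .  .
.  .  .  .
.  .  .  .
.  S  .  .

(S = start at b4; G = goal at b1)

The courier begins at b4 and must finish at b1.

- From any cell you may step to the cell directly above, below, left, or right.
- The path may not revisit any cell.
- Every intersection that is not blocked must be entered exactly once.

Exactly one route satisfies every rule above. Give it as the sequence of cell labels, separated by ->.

b4 -> a4 -> a3 -> b3 -> c3 -> c4 -> d4 -> d3 -> d2 -> d1 -> c1 -> c2 -> b2 -> a2 -> a1 -> b1

Need to visit all 16 open cells exactly once, starting at b4 and ending at b1.
Cell a4 has only two open neighbours (a3 and b4), so the path must pass straight through it: one of those is the cell it's entered from and the other is where it exits.
Route from b4: left to a4, up to a3, 2× right (reaching c3), down to c4, right to d4, 3× up (reaching d1), left to c1, down to c2, 2× left (reaching a2), up to a1, right to b1 — 15 moves in all.
Check: all 16 open cells covered.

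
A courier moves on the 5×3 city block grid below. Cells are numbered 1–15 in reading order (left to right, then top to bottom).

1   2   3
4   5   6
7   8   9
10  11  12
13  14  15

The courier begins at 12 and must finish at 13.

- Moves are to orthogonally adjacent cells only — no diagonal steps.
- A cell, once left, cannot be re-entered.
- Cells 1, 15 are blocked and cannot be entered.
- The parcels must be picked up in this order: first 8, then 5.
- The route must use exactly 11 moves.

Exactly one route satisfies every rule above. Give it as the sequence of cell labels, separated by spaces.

12 11 8 9 6 3 2 5 4 7 10 13

The waypoints must appear in the order 8, 5, with no cell reused.
Route from 12: left to 11, up to 8, right to 9, 2× up (reaching 3), left to 2, down to 5, left to 4, 3× down (reaching 13) — 11 moves in all.
Check: order respected (8 at step 2, 5 at step 7); 11 moves as required.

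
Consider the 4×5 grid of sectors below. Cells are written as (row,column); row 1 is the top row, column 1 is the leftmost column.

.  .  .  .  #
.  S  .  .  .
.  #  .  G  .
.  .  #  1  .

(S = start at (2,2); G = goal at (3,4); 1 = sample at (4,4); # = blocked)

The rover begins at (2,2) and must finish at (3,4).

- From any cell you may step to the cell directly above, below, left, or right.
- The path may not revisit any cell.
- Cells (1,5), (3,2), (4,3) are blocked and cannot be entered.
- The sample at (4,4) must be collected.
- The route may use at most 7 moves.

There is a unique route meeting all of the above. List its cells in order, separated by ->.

(2,2) -> (2,3) -> (2,4) -> (2,5) -> (3,5) -> (4,5) -> (4,4) -> (3,4)

The 7-move cap with required stops at (4,4) leaves no slack for detours.
Route from (2,2): right 3 to (2,5), down 2 to (4,5), left 1 to (4,4), up 1 to (3,4) — 7 moves in all.
Check: all required cells visited; 7 ≤ 7 moves.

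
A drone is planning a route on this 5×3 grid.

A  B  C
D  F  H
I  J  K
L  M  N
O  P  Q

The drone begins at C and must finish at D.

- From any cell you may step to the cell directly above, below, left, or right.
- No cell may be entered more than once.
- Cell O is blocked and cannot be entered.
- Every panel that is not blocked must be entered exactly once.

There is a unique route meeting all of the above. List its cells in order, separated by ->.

Need to visit all 14 open cells exactly once, starting at C and ending at D.
Cell Q has only two open neighbours (N and P), so the path must pass straight through it: one of those is the cell it's entered from and the other is where it exits.
Route from C: 4× down (reaching Q), left to P, up to M, left to L, up to I, right to J, 2× up (reaching B), left to A, down to D — 13 moves in all.
Check: all 14 open cells covered.

C -> H -> K -> N -> Q -> P -> M -> L -> I -> J -> F -> B -> A -> D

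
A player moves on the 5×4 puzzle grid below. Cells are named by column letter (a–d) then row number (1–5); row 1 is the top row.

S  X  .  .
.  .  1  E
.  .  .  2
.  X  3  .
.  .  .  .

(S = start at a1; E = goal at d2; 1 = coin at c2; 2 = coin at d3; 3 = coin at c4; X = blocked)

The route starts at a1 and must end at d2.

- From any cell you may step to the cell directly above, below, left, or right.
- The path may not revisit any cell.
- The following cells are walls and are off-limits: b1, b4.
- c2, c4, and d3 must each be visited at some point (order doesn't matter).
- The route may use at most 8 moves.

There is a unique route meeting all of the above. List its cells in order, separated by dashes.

The budget equals the shortest possible length, so every move has to be on a shortest route through the required cells.
Route from a1: down 1 to a2, right 2 to c2, down 2 to c4, right 1 to d4, up 2 to d2 — 8 moves in all.
Check: all required cells visited; 8 ≤ 8 moves.

a1 - a2 - b2 - c2 - c3 - c4 - d4 - d3 - d2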